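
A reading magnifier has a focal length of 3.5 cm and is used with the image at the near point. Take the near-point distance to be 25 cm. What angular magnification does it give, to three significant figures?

8.14

M = 1 + D/f = 1 + 25/3.5 = 8.143.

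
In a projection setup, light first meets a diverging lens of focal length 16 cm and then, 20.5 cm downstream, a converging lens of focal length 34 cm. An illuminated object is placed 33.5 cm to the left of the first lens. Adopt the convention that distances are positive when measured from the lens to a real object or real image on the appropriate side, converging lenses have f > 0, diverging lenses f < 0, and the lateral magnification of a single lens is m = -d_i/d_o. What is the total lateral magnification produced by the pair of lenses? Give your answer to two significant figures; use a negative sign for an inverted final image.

4.1

First lens: d_i1 = 1/(1/(-16) - 1/33.5) = -10.828 cm.
m_1 = -(-10.828)/33.5 = 0.3232.
With d_i1 < 0 the first image is virtual and lies on the object side; the object distance for lens 2 is d_o2 = 20.5 - (-10.828) = 31.328 cm.
Second lens: d_i2 = 1/(1/34 - 1/(31.328)) = -398.681 cm.
m_2 = -(-398.681)/(31.328) = 12.7259.
Total m = m_1 x m_2 = (0.3232)(12.7259) = 4.1134.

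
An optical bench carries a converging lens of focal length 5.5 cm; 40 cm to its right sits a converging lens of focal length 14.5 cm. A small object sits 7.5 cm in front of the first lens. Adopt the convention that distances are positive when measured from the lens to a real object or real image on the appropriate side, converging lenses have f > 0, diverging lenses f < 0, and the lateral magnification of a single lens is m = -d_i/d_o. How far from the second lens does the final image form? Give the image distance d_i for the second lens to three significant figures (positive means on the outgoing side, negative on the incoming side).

57.6 cm

Lens 1: 1/d_i1 = 1/f_1 - 1/d_o1 = 1/5.5 - 1/7.5 = 0.04848 cm^-1, so d_i1 = 20.625 cm.
The intermediate image is 20.625 cm to the right of lens 1, so d_o2 = L - d_i1 = 40 - 20.625 = 19.375 cm.
Lens 2: 1/d_i2 = 1/f_2 - 1/d_o2 = 1/14.5 - 1/(19.375) = 0.01735 cm^-1, so d_i2 = 57.628 cm.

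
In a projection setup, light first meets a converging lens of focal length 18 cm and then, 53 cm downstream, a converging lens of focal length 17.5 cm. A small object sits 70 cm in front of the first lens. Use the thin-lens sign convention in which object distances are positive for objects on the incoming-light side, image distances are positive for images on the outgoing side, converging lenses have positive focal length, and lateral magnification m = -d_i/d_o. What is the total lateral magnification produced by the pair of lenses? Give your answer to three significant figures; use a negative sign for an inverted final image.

First lens: d_i1 = 1/(1/18 - 1/70) = 24.231 cm.
m_1 = -(24.231)/70 = -0.3462.
That image sits 28.769 cm in front of the second lens, so d_o2 = 28.769 cm.
Second lens: d_i2 = 1/(1/17.5 - 1/(28.769)) = 44.676 cm.
m_2 = -(44.676)/(28.769) = -1.5529.
Total m = m_1 x m_2 = (-0.3462)(-1.5529) = 0.5375.

0.538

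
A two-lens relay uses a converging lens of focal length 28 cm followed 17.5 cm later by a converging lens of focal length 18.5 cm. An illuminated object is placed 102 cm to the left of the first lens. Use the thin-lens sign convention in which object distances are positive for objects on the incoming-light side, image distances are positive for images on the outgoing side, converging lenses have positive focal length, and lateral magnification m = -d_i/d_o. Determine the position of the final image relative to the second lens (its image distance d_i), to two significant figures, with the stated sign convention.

9.9 cm

Lens 1: 1/d_i1 = 1/f_1 - 1/d_o1 = 1/28 - 1/102 = 0.02591 cm^-1, so d_i1 = 38.595 cm.
Since 38.595 cm > 17.5 cm, the first image lies past the second lens and serves as a virtual object: d_o2 = L - d_i1 = -21.095 cm.
Lens 2: 1/d_i2 = 1/f_2 - 1/d_o2 = 1/18.5 - 1/(-21.095) = 0.10146 cm^-1, so d_i2 = 9.856 cm.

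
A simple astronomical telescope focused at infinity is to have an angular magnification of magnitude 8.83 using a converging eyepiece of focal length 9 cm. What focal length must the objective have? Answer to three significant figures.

79.5 cm

|M| = f_obj/|f_eye|, so f_obj = |M| x |f_eye| = 8.83 x 9 = 79.470 cm.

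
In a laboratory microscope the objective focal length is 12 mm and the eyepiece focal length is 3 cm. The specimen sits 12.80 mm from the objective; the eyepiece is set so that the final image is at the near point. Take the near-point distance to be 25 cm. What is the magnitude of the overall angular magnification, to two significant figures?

140

Convert to cm: f_obj = 12 mm = 1.2 cm; d_o = 12.80 mm = 1.28 cm.
Objective: 1/d_i = 1/f_obj - 1/d_o = 1/1.2 - 1/1.28 = 0.05208 cm^-1, so d_i = 19.200 cm.
m_obj = -d_i/d_o = -19.200/1.28 = -15.000.
Eyepiece angular magnification (image at near point): M_eye = 1 + D/f_e = 1 + 25/3 = 9.333.
Overall M = m_obj x M_eye = (-15.000)(9.333) = -140.00.
|M| = 140.00.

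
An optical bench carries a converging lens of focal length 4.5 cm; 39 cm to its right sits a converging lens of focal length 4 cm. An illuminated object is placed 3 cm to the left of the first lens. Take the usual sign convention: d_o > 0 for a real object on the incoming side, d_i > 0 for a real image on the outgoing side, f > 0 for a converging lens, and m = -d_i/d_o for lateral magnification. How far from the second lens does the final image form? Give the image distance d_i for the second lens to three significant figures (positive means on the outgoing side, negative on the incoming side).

Lens 1: 1/d_i1 = 1/f_1 - 1/d_o1 = 1/4.5 - 1/3 = -0.11111 cm^-1, so d_i1 = -9.000 cm.
With d_i1 < 0 the first image is virtual and lies on the object side; the object distance for lens 2 is d_o2 = 39 - (-9.000) = 48.000 cm.
Lens 2: 1/d_i2 = 1/f_2 - 1/d_o2 = 1/4 - 1/(48.000) = 0.22917 cm^-1, so d_i2 = 4.364 cm.

4.36 cm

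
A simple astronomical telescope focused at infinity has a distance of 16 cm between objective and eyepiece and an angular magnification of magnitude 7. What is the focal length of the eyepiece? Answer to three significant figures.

2.00 cm

In normal adjustment the tube length equals f_obj + f_eye and |M| = f_obj/f_eye.
So f_obj = 7 f_eye and 7 f_eye + f_eye = 16 cm, giving f_eye = 16/8 = 2.000 cm and f_obj = 14.000 cm.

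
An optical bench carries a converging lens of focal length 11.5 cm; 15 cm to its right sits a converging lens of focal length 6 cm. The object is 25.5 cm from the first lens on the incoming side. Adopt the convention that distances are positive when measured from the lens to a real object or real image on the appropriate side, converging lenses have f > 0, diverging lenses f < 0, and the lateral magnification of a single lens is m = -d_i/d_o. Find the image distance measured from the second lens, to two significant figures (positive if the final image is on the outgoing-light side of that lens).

First lens: d_i1 = 1/(1/11.5 - 1/25.5) = 20.946 cm.
Since 20.946 cm > 15 cm, the first image lies past the second lens and serves as a virtual object: d_o2 = L - d_i1 = -5.946 cm.
Second lens: d_i2 = 1/(1/6 - 1/(-5.946)) = 2.987 cm.

3.0 cm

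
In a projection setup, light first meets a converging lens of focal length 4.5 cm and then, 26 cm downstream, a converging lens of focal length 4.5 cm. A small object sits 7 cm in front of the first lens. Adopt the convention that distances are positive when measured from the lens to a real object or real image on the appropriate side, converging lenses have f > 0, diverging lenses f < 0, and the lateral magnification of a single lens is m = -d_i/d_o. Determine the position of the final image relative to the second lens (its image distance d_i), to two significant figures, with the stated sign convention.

Lens 1: 1/d_i1 = 1/f_1 - 1/d_o1 = 1/4.5 - 1/7 = 0.07937 cm^-1, so d_i1 = 12.600 cm.
The intermediate image is 12.600 cm to the right of lens 1, so d_o2 = L - d_i1 = 26 - 12.600 = 13.400 cm.
Lens 2: 1/d_i2 = 1/f_2 - 1/d_o2 = 1/4.5 - 1/(13.400) = 0.14760 cm^-1, so d_i2 = 6.775 cm.

6.8 cm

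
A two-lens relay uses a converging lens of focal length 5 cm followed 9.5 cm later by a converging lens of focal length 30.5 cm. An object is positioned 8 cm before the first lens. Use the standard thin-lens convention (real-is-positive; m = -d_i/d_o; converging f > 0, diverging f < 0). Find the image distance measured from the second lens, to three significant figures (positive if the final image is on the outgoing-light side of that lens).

Applying the thin-lens equation to the first lens, 1/5 = 1/8 + 1/d_i1, which gives d_i1 = 13.333 cm.
Since 13.333 cm > 9.5 cm, the first image lies past the second lens and serves as a virtual object: d_o2 = L - d_i1 = -3.833 cm.
Applying the thin-lens equation again with f_2 = 30.5 cm and d_o2 = -3.833 cm gives d_i2 = 3.405 cm.

3.41 cm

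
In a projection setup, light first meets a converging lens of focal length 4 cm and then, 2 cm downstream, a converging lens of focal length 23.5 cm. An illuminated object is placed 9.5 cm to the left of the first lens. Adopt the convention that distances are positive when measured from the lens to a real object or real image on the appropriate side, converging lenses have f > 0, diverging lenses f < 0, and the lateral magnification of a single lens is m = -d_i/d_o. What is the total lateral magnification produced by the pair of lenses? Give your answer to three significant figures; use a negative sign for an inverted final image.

Lens 1: 1/d_i1 = 1/f_1 - 1/d_o1 = 1/4 - 1/9.5 = 0.14474 cm^-1, so d_i1 = 6.909 cm.
m_1 = -(6.909)/9.5 = -0.7273.
Since 6.909 cm > 2 cm, the first image lies past the second lens and serves as a virtual object: d_o2 = L - d_i1 = -4.909 cm.
Lens 2: 1/d_i2 = 1/f_2 - 1/d_o2 = 1/23.5 - 1/(-4.909) = 0.24626 cm^-1, so d_i2 = 4.061 cm.
m_2 = -(4.061)/(-4.909) = 0.8272.
The system's lateral magnification is m_1 m_2 = (-0.7273)(0.8272) = -0.6016.

-0.602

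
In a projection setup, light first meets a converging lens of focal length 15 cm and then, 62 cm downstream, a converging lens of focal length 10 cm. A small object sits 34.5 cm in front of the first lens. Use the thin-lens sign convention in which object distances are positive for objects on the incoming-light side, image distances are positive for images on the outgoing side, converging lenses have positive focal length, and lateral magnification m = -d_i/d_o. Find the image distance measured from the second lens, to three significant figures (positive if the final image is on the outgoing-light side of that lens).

Lens 1: 1/d_i1 = 1/f_1 - 1/d_o1 = 1/15 - 1/34.5 = 0.03768 cm^-1, so d_i1 = 26.538 cm.
Object distance for lens 2: d_o2 = 62 - 26.538 = 35.462 cm.
Lens 2: 1/d_i2 = 1/f_2 - 1/d_o2 = 1/10 - 1/(35.462) = 0.07180 cm^-1, so d_i2 = 13.927 cm.

13.9 cm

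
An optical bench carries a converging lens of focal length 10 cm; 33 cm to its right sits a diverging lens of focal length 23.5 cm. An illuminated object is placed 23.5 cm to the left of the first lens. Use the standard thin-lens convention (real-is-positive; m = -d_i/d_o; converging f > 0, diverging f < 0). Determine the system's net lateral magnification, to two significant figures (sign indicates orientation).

-0.45

Applying the thin-lens equation to the first lens, 1/10 = 1/23.5 + 1/d_i1, which gives d_i1 = 17.407 cm.
Its lateral magnification is m_1 = -d_i1/d_o1 = -(17.407)/23.5 = -0.7407.
That image sits 15.593 cm in front of the second lens, so d_o2 = 15.593 cm.
Applying the thin-lens equation again with f_2 = -23.5 cm and d_o2 = 15.593 cm gives d_i2 = -9.373 cm.
m_2 = -(-9.373)/(15.593) = 0.6011.
Overall magnification: m = m_1 m_2 = -0.4453.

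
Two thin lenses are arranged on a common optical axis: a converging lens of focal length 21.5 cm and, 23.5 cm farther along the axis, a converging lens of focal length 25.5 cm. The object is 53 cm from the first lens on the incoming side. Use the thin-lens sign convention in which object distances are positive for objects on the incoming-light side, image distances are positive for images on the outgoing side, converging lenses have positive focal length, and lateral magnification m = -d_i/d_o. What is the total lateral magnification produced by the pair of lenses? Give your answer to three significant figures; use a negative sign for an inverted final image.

-0.456

Lens 1: 1/d_i1 = 1/f_1 - 1/d_o1 = 1/21.5 - 1/53 = 0.02764 cm^-1, so d_i1 = 36.175 cm.
m_1 = -(36.175)/53 = -0.6825.
Since 36.175 cm > 23.5 cm, the first image lies past the second lens and serves as a virtual object: d_o2 = L - d_i1 = -12.675 cm.
Lens 2: 1/d_i2 = 1/f_2 - 1/d_o2 = 1/25.5 - 1/(-12.675) = 0.11811 cm^-1, so d_i2 = 8.466 cm.
m_2 = -(8.466)/(-12.675) = 0.6680.
The system's lateral magnification is m_1 m_2 = (-0.6825)(0.6680) = -0.4559.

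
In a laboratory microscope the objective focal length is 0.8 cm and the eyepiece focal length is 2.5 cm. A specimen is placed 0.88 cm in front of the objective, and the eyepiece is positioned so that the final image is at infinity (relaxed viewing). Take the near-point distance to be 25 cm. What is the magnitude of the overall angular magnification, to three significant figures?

Objective: 1/d_i = 1/f_obj - 1/d_o = 1/0.8 - 1/0.88 = 0.11364 cm^-1, so d_i = 8.800 cm.
m_obj = -d_i/d_o = -8.800/0.88 = -10.000.
Eyepiece angular magnification (image at infinity): M_eye = D/f_e = 25/2.5 = 10.000.
Overall M = m_obj x M_eye = (-10.000)(10.000) = -100.00.
|M| = 100.00.

100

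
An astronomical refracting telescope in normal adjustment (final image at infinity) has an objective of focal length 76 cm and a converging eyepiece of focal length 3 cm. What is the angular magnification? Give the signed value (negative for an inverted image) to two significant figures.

M = -f_obj/f_eye = -76/(3) = -25.333.

-25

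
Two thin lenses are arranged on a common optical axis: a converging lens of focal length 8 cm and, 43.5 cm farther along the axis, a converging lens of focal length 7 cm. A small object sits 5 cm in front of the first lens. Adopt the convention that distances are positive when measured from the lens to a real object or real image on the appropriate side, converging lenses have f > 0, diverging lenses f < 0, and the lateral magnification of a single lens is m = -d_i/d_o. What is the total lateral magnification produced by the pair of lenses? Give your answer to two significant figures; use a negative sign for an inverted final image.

First lens: d_i1 = 1/(1/8 - 1/5) = -13.333 cm.
m_1 = -(-13.333)/5 = 2.6667.
The intermediate image is virtual, 13.333 cm to the left of lens 1, so d_o2 = L - d_i1 = 43.5 - (-13.333) = 56.833 cm.
Second lens: d_i2 = 1/(1/7 - 1/(56.833)) = 7.983 cm.
m_2 = -(7.983)/(56.833) = -0.1405.
Overall magnification: m = m_1 m_2 = -0.3746.

-0.37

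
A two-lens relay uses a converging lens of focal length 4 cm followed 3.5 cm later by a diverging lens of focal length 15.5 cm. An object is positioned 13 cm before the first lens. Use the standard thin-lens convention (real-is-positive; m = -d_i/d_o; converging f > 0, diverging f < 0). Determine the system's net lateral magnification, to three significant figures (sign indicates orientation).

First lens: d_i1 = 1/(1/4 - 1/13) = 5.778 cm.
m_1 = -(5.778)/13 = -0.4444.
This image would form 5.778 cm past lens 1, i.e. 2.278 cm beyond lens 2, so it is a virtual object for lens 2: d_o2 = 3.5 - 5.778 = -2.278 cm.
Second lens: d_i2 = 1/(1/(-15.5) - 1/(-2.278)) = 2.670 cm.
m_2 = -(2.670)/(-2.278) = 1.1723.
Overall magnification: m = m_1 m_2 = -0.5210.

-0.521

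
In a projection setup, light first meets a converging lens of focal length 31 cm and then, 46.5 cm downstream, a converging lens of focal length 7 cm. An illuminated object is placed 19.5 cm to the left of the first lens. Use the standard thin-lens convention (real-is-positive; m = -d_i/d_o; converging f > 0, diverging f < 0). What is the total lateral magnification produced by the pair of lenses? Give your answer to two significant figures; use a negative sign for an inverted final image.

Applying the thin-lens equation to the first lens, 1/31 = 1/19.5 + 1/d_i1, which gives d_i1 = -52.565 cm.
Its lateral magnification is m_1 = -d_i1/d_o1 = -(-52.565)/19.5 = 2.6957.
With d_i1 < 0 the first image is virtual and lies on the object side; the object distance for lens 2 is d_o2 = 46.5 - (-52.565) = 99.065 cm.
Applying the thin-lens equation again with f_2 = 7 cm and d_o2 = 99.065 cm gives d_i2 = 7.532 cm.
m_2 = -(7.532)/(99.065) = -0.0760.
Overall magnification: m = m_1 m_2 = -0.2050.

-0.20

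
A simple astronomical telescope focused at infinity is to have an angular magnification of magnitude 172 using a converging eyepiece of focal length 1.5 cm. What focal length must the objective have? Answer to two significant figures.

|M| = f_obj/|f_eye|, so f_obj = |M| x |f_eye| = 172.0 x 1.5 = 258.000 cm.

260 cm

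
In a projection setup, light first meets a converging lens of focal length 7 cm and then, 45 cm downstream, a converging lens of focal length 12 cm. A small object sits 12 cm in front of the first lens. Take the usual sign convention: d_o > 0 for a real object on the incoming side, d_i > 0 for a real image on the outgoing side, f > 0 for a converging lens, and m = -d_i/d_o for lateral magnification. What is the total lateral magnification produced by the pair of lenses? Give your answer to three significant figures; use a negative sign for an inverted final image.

First lens: d_i1 = 1/(1/7 - 1/12) = 16.800 cm.
m_1 = -(16.800)/12 = -1.4000.
That image sits 28.200 cm in front of the second lens, so d_o2 = 28.200 cm.
Second lens: d_i2 = 1/(1/12 - 1/(28.200)) = 20.889 cm.
m_2 = -(20.889)/(28.200) = -0.7407.
Overall magnification: m = m_1 m_2 = 1.0370.

1.04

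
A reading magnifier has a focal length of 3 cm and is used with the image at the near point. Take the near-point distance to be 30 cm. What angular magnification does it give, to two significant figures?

M = 1 + D/f = 1 + 30/3 = 11.000.

11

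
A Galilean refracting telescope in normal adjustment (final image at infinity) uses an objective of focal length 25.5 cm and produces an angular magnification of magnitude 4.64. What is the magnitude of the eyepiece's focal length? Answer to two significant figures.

|M| = f_obj/|f_eye|, so |f_eye| = f_obj/|M| = 25.5/4.64 = 5.496 cm.
(The eyepiece is diverging, so its signed focal length is -5.496 cm.)

5.5 cm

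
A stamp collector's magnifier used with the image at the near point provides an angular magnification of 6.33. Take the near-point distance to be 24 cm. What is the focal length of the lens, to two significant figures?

For the image at the near point, M = 1 + D/f.
f = D/(M - 1) = 24/(6.33 - 1) = 4.503 cm.

4.5 cm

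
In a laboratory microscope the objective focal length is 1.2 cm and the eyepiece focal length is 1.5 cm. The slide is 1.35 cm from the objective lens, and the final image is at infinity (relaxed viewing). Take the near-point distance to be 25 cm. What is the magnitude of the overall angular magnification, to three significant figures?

133

Objective: 1/d_i = 1/f_obj - 1/d_o = 1/1.2 - 1/1.35 = 0.09259 cm^-1, so d_i = 10.800 cm.
m_obj = -d_i/d_o = -10.800/1.35 = -8.000.
Eyepiece angular magnification (image at infinity): M_eye = D/f_e = 25/1.5 = 16.667.
Overall M = m_obj x M_eye = (-8.000)(16.667) = -133.33.
|M| = 133.33.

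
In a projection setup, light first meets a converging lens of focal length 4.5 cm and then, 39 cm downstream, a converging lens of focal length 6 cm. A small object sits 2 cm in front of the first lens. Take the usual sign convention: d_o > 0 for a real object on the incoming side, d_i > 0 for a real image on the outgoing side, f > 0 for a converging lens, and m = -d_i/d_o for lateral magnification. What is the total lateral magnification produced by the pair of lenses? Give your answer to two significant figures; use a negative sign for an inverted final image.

First lens: d_i1 = 1/(1/4.5 - 1/2) = -3.600 cm.
m_1 = -(-3.600)/2 = 1.8000.
With d_i1 < 0 the first image is virtual and lies on the object side; the object distance for lens 2 is d_o2 = 39 - (-3.600) = 42.600 cm.
Second lens: d_i2 = 1/(1/6 - 1/(42.600)) = 6.984 cm.
m_2 = -(6.984)/(42.600) = -0.1639.
Total m = m_1 x m_2 = (1.8000)(-0.1639) = -0.2951.

-0.30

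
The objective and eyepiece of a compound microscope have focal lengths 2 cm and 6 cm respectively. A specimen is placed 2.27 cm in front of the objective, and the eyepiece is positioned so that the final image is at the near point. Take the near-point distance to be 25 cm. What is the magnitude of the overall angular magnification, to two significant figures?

Objective: 1/d_i = 1/f_obj - 1/d_o = 1/2 - 1/2.27 = 0.05947 cm^-1, so d_i = 16.815 cm.
m_obj = -d_i/d_o = -16.815/2.27 = -7.407.
Eyepiece angular magnification (image at near point): M_eye = 1 + D/f_e = 1 + 25/6 = 5.167.
Overall M = m_obj x M_eye = (-7.407)(5.167) = -38.27.
|M| = 38.27.

38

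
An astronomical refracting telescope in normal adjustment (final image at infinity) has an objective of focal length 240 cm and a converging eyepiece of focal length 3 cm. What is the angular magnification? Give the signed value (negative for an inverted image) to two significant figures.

M = -f_obj/f_eye = -240/(3) = -80.000.

-80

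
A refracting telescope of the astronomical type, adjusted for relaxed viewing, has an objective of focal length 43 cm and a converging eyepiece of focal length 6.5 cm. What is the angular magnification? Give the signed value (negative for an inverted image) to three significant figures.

-6.62

M = -f_obj/f_eye = -43/(6.5) = -6.615.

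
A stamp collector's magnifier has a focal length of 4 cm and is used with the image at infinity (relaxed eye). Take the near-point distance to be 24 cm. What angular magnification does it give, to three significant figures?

M = D/f = 24/4 = 6.000.

6.00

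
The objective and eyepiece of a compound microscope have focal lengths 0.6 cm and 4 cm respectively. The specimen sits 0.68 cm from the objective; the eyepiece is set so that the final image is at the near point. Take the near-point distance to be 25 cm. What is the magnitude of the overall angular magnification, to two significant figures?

54

Objective: 1/d_i = 1/f_obj - 1/d_o = 1/0.6 - 1/0.68 = 0.19608 cm^-1, so d_i = 5.100 cm.
m_obj = -d_i/d_o = -5.100/0.68 = -7.500.
Eyepiece angular magnification (image at near point): M_eye = 1 + D/f_e = 1 + 25/4 = 7.250.
Overall M = m_obj x M_eye = (-7.500)(7.250) = -54.37.
|M| = 54.37.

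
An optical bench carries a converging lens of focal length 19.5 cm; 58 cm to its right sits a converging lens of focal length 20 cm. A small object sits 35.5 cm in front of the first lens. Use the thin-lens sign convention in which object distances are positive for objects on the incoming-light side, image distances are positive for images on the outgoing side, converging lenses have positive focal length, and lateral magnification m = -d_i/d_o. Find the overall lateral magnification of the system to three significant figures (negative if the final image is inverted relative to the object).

-4.63

Lens 1: 1/d_i1 = 1/f_1 - 1/d_o1 = 1/19.5 - 1/35.5 = 0.02311 cm^-1, so d_i1 = 43.266 cm.
m_1 = -(43.266)/35.5 = -1.2188.
The intermediate image is 43.266 cm to the right of lens 1, so d_o2 = L - d_i1 = 58 - 43.266 = 14.734 cm.
Lens 2: 1/d_i2 = 1/f_2 - 1/d_o2 = 1/20 - 1/(14.734) = -0.01787 cm^-1, so d_i2 = -55.964 cm.
m_2 = -(-55.964)/(14.734) = 3.7982.
The system's lateral magnification is m_1 m_2 = (-1.2188)(3.7982) = -4.6291.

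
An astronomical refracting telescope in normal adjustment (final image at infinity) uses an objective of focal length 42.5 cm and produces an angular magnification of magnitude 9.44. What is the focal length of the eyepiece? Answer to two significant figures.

|M| = f_obj/f_eye, so f_eye = f_obj/|M| = 42.5/9.44 = 4.502 cm.

4.5 cm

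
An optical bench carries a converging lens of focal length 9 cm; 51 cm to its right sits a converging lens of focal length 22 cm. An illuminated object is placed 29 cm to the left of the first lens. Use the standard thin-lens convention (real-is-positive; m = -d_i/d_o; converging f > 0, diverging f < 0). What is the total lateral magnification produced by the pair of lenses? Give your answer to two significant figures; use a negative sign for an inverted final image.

0.62

First lens: d_i1 = 1/(1/9 - 1/29) = 13.050 cm.
m_1 = -(13.050)/29 = -0.4500.
Object distance for lens 2: d_o2 = 51 - 13.050 = 37.950 cm.
Second lens: d_i2 = 1/(1/22 - 1/(37.950)) = 52.345 cm.
m_2 = -(52.345)/(37.950) = -1.3793.
The system's lateral magnification is m_1 m_2 = (-0.4500)(-1.3793) = 0.6207.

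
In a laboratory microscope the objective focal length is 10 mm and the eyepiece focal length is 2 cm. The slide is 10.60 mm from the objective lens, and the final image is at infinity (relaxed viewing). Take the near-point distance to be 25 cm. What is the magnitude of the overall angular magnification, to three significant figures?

Convert to cm: f_obj = 10 mm = 1 cm; d_o = 10.60 mm = 1.06 cm.
Objective: 1/d_i = 1/f_obj - 1/d_o = 1/1 - 1/1.06 = 0.05660 cm^-1, so d_i = 17.667 cm.
m_obj = -d_i/d_o = -17.667/1.06 = -16.667.
Eyepiece angular magnification (image at infinity): M_eye = D/f_e = 25/2 = 12.500.
Overall M = m_obj x M_eye = (-16.667)(12.500) = -208.33.
|M| = 208.33.

208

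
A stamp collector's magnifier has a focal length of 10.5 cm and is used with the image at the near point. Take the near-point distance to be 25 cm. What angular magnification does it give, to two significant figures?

M = 1 + D/f = 1 + 25/10.5 = 3.381.

3.4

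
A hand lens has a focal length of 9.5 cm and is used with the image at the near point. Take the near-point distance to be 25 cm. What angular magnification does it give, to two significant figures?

M = 1 + D/f = 1 + 25/9.5 = 3.632.

3.6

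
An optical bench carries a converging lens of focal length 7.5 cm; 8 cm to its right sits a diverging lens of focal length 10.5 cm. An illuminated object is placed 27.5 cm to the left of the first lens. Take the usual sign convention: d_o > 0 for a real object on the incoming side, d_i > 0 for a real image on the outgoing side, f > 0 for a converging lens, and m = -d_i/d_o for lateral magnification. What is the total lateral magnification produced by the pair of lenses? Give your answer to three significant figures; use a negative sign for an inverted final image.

-0.481

Applying the thin-lens equation to the first lens, 1/7.5 = 1/27.5 + 1/d_i1, which gives d_i1 = 10.312 cm.
Its lateral magnification is m_1 = -d_i1/d_o1 = -(10.312)/27.5 = -0.3750.
Since 10.312 cm > 8 cm, the first image lies past the second lens and serves as a virtual object: d_o2 = L - d_i1 = -2.312 cm.
Applying the thin-lens equation again with f_2 = -10.5 cm and d_o2 = -2.312 cm gives d_i2 = 2.966 cm.
m_2 = -(2.966)/(-2.312) = 1.2824.
Total m = m_1 x m_2 = (-0.3750)(1.2824) = -0.4809.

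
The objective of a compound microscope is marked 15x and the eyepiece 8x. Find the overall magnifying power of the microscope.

120

The overall magnification of a compound microscope is the product of the objective and eyepiece magnifications:
M = M_obj x M_eye = 15 x 8 = 120.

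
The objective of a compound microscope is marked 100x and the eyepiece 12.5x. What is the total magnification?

The overall magnification of a compound microscope is the product of the objective and eyepiece magnifications:
M = M_obj x M_eye = 100 x 12.5 = 1250.

1250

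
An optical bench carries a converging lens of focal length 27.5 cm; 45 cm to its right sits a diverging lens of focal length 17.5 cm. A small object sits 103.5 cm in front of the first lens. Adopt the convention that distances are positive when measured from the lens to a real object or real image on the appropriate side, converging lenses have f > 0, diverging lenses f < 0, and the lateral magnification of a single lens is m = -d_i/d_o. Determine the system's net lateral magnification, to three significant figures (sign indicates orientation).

-0.253

Applying the thin-lens equation to the first lens, 1/27.5 = 1/103.5 + 1/d_i1, which gives d_i1 = 37.451 cm.
Its lateral magnification is m_1 = -d_i1/d_o1 = -(37.451)/103.5 = -0.3618.
The intermediate image is 37.451 cm to the right of lens 1, so d_o2 = L - d_i1 = 45 - 37.451 = 7.549 cm.
Applying the thin-lens equation again with f_2 = -17.5 cm and d_o2 = 7.549 cm gives d_i2 = -5.274 cm.
m_2 = -(-5.274)/(7.549) = 0.6986.
Overall magnification: m = m_1 m_2 = -0.2528.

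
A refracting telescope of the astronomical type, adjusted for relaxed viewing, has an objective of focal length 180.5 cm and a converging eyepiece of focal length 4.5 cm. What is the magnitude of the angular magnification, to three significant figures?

|M| = f_obj/|f_eye| = 180.5/4.5 = 40.111.

40.1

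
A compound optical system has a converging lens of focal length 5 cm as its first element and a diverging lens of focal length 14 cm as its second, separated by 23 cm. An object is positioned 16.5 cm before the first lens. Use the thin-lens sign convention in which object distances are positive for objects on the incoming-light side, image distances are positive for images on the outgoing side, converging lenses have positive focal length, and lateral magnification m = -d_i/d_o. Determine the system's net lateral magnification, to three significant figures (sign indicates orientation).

-0.204

Lens 1: 1/d_i1 = 1/f_1 - 1/d_o1 = 1/5 - 1/16.5 = 0.13939 cm^-1, so d_i1 = 7.174 cm.
m_1 = -(7.174)/16.5 = -0.4348.
That image sits 15.826 cm in front of the second lens, so d_o2 = 15.826 cm.
Lens 2: 1/d_i2 = 1/f_2 - 1/d_o2 = 1/(-14) - 1/(15.826) = -0.13462 cm^-1, so d_i2 = -7.429 cm.
m_2 = -(-7.429)/(15.826) = 0.4694.
Total m = m_1 x m_2 = (-0.4348)(0.4694) = -0.2041.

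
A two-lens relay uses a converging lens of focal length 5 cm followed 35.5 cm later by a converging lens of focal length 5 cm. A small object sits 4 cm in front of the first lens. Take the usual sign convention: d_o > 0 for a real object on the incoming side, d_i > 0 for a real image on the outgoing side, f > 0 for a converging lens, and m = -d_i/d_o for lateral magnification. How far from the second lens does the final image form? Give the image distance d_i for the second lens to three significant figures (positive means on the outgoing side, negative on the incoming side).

First lens: d_i1 = 1/(1/5 - 1/4) = -20.000 cm.
With d_i1 < 0 the first image is virtual and lies on the object side; the object distance for lens 2 is d_o2 = 35.5 - (-20.000) = 55.500 cm.
Second lens: d_i2 = 1/(1/5 - 1/(55.500)) = 5.495 cm.

5.50 cm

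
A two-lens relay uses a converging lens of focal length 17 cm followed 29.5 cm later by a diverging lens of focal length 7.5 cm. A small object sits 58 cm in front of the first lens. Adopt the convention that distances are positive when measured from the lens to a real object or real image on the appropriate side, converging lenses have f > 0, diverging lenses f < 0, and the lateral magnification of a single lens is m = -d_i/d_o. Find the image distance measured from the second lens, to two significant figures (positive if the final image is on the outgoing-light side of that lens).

First lens: d_i1 = 1/(1/17 - 1/58) = 24.049 cm.
That image sits 5.451 cm in front of the second lens, so d_o2 = 5.451 cm.
Second lens: d_i2 = 1/(1/(-7.5) - 1/(5.451)) = -3.157 cm.

-3.2 cm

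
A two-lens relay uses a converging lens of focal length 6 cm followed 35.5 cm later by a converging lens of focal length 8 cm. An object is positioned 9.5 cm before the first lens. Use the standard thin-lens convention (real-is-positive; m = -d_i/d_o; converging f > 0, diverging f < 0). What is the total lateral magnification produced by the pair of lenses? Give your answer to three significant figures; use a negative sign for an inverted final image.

1.22

Applying the thin-lens equation to the first lens, 1/6 = 1/9.5 + 1/d_i1, which gives d_i1 = 16.286 cm.
Its lateral magnification is m_1 = -d_i1/d_o1 = -(16.286)/9.5 = -1.7143.
The intermediate image is 16.286 cm to the right of lens 1, so d_o2 = L - d_i1 = 35.5 - 16.286 = 19.214 cm.
Applying the thin-lens equation again with f_2 = 8 cm and d_o2 = 19.214 cm gives d_i2 = 13.707 cm.
m_2 = -(13.707)/(19.214) = -0.7134.
Total m = m_1 x m_2 = (-1.7143)(-0.7134) = 1.2229.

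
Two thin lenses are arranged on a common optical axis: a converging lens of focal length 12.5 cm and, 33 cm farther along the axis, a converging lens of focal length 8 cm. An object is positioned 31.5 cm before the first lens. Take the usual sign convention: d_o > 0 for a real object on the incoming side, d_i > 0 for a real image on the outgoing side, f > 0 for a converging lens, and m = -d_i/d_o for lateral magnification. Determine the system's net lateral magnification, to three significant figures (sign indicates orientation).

1.23

Applying the thin-lens equation to the first lens, 1/12.5 = 1/31.5 + 1/d_i1, which gives d_i1 = 20.724 cm.
Its lateral magnification is m_1 = -d_i1/d_o1 = -(20.724)/31.5 = -0.6579.
The intermediate image is 20.724 cm to the right of lens 1, so d_o2 = L - d_i1 = 33 - 20.724 = 12.276 cm.
Applying the thin-lens equation again with f_2 = 8 cm and d_o2 = 12.276 cm gives d_i2 = 22.966 cm.
m_2 = -(22.966)/(12.276) = -1.8708.
Total m = m_1 x m_2 = (-0.6579)(-1.8708) = 1.2308.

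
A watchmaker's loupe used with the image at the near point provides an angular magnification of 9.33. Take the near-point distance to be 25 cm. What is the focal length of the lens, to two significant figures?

For the image at the near point, M = 1 + D/f.
f = D/(M - 1) = 25/(9.33 - 1) = 3.001 cm.

3.0 cm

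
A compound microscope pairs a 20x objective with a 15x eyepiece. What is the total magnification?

The overall magnification of a compound microscope is the product of the objective and eyepiece magnifications:
M = M_obj x M_eye = 20 x 15 = 300.

300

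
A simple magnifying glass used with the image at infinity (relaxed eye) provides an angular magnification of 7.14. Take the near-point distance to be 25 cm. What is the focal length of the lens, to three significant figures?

3.50 cm

For the image at infinity, M = D/f.
f = D/M = 25/7.14 = 3.501 cm.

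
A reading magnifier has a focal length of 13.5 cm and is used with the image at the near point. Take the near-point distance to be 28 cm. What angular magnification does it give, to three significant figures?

M = 1 + D/f = 1 + 28/13.5 = 3.074.

3.07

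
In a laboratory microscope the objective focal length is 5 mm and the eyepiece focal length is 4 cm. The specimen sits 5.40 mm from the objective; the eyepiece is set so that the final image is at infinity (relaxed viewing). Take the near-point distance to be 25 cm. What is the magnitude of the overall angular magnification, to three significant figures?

Convert to cm: f_obj = 5 mm = 0.5 cm; d_o = 5.40 mm = 0.54 cm.
Objective: 1/d_i = 1/f_obj - 1/d_o = 1/0.5 - 1/0.54 = 0.14815 cm^-1, so d_i = 6.750 cm.
m_obj = -d_i/d_o = -6.750/0.54 = -12.500.
Eyepiece angular magnification (image at infinity): M_eye = D/f_e = 25/4 = 6.250.
Overall M = m_obj x M_eye = (-12.500)(6.250) = -78.12.
|M| = 78.12.

78.1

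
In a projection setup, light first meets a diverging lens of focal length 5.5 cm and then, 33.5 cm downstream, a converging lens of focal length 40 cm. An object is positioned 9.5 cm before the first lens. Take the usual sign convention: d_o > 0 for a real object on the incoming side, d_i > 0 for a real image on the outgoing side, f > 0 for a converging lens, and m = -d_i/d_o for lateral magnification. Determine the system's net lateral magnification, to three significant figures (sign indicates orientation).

Lens 1: 1/d_i1 = 1/f_1 - 1/d_o1 = 1/(-5.5) - 1/9.5 = -0.28708 cm^-1, so d_i1 = -3.483 cm.
m_1 = -(-3.483)/9.5 = 0.3667.
With d_i1 < 0 the first image is virtual and lies on the object side; the object distance for lens 2 is d_o2 = 33.5 - (-3.483) = 36.983 cm.
Lens 2: 1/d_i2 = 1/f_2 - 1/d_o2 = 1/40 - 1/(36.983) = -0.00204 cm^-1, so d_i2 = -490.387 cm.
m_2 = -(-490.387)/(36.983) = 13.2597.
Total m = m_1 x m_2 = (0.3667)(13.2597) = 4.8619.

4.86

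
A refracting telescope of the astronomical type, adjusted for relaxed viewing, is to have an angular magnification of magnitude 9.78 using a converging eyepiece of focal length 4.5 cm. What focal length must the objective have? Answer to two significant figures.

|M| = f_obj/|f_eye|, so f_obj = |M| x |f_eye| = 9.78 x 4.5 = 44.010 cm.

44 cm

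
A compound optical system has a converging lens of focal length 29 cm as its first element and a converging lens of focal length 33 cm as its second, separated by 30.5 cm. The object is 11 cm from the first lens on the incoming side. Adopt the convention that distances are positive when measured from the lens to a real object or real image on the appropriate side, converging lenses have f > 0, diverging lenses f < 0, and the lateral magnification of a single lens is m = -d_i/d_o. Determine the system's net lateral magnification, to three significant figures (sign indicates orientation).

-3.49

Lens 1: 1/d_i1 = 1/f_1 - 1/d_o1 = 1/29 - 1/11 = -0.05643 cm^-1, so d_i1 = -17.722 cm.
m_1 = -(-17.722)/11 = 1.6111.
The intermediate image is virtual, 17.722 cm to the left of lens 1, so d_o2 = L - d_i1 = 30.5 - (-17.722) = 48.222 cm.
Lens 2: 1/d_i2 = 1/f_2 - 1/d_o2 = 1/33 - 1/(48.222) = 0.00957 cm^-1, so d_i2 = 104.540 cm.
m_2 = -(104.540)/(48.222) = -2.1679.
Total m = m_1 x m_2 = (1.6111)(-2.1679) = -3.4927.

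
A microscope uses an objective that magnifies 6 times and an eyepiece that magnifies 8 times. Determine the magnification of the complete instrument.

The overall magnification of a compound microscope is the product of the objective and eyepiece magnifications:
M = M_obj x M_eye = 6 x 8 = 48.

48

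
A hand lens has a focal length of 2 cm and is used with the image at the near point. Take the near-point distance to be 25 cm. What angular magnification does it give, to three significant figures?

13.5

M = 1 + D/f = 1 + 25/2 = 13.500.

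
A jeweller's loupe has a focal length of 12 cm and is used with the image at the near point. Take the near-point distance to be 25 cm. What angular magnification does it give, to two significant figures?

3.1

M = 1 + D/f = 1 + 25/12 = 3.083.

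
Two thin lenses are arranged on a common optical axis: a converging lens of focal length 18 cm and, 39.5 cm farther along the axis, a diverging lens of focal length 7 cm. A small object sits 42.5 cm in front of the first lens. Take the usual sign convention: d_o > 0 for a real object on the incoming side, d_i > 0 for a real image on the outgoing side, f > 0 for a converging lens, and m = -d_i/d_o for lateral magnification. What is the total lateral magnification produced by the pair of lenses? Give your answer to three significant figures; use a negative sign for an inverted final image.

Lens 1: 1/d_i1 = 1/f_1 - 1/d_o1 = 1/18 - 1/42.5 = 0.03203 cm^-1, so d_i1 = 31.224 cm.
m_1 = -(31.224)/42.5 = -0.7347.
The intermediate image is 31.224 cm to the right of lens 1, so d_o2 = L - d_i1 = 39.5 - 31.224 = 8.276 cm.
Lens 2: 1/d_i2 = 1/f_2 - 1/d_o2 = 1/(-7) - 1/(8.276) = -0.26370 cm^-1, so d_i2 = -3.792 cm.
m_2 = -(-3.792)/(8.276) = 0.4582.
Overall magnification: m = m_1 m_2 = -0.3367.

-0.337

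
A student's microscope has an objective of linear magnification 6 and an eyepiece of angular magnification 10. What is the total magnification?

60

The overall magnification of a compound microscope is the product of the objective and eyepiece magnifications:
M = M_obj x M_eye = 6 x 10 = 60.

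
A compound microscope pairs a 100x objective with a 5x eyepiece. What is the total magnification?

The overall magnification of a compound microscope is the product of the objective and eyepiece magnifications:
M = M_obj x M_eye = 100 x 5 = 500.

500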